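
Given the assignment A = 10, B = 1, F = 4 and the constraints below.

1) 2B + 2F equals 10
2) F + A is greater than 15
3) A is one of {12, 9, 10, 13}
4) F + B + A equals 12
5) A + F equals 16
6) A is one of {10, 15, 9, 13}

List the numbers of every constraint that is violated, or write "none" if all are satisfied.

No — constraints 2, 4, and 5 are not satisfied.

1) 2B + 2F = 2(1) + 2(4) = 10 — OK.
2) F + A = 4 + 10 = 14; 14 ≤ 15, bound 15 not met — violated.
3) A = 10 is in {12, 9, 10, 13} — OK.
4) F + B + A = 4 + 1 + 10 = 15, not 12 — violated.
5) A + F = 10 + 4 = 14, not 16 — violated.
6) A = 10 is in {10, 15, 9, 13} — OK.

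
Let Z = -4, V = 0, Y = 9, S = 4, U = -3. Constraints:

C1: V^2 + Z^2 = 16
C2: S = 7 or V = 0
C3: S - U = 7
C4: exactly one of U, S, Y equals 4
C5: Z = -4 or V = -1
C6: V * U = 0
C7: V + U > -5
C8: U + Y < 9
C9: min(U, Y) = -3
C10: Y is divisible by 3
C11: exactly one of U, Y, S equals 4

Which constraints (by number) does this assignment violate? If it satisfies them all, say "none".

None — every constraint holds.

C1: V^2 + Z^2 = 0^2 + (-4)^2 = 0 + 16 = 16  OK
C2: S = 4 ≠ 7, but V = 0 = 0 (second disjunct)  OK
C3: S - U = 4 - (-3) = 7  OK
C4: U=-3, S=4, Y=9; 1 of them equals 4  OK
C5: Z = -4 = -4 (first disjunct)  OK
C6: V * U = 0 * (-3) = 0  OK
C7: V + U = 0 + (-3) = -3; -3 > -5  OK
C8: U + Y = -3 + 9 = 6; 6 < 9  OK
C9: min(-3, 9) = -3  OK
C10: 9 / 3 = 3, so 3 divides 9  OK
C11: U=-3, Y=9, S=4; 1 of them equals 4  OK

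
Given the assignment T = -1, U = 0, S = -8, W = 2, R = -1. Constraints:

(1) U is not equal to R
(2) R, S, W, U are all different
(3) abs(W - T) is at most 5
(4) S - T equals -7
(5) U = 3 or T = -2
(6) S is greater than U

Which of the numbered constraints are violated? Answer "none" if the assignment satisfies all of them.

(1) U = 0, R = -1; distinct  holds
(2) values -1, -8, 2, 0 are pairwise distinct  holds
(3) abs(2 - (-1)) = 3; 3 ≤ 5  holds
(4) S - T = -8 - (-1) = -7  holds
(5) U = 0 ≠ 3 and T = -1 ≠ -2; both disjuncts false  fails
(6) S = -8, U = 0; -8 ≤ 0 (want >)  fails

Constraints 5, 6 are violated.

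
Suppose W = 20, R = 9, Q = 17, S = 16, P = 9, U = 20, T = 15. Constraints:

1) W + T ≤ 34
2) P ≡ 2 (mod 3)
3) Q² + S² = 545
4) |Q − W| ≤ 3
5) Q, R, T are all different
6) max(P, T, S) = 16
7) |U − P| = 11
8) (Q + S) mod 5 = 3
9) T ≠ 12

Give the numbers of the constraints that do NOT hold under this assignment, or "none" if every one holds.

1) W + T = 20 + 15 = 35; 35 > 34, bound 34 not met — does not hold.
2) 9 mod 3 = 0, not 2 — does not hold.
3) Q² + S² = 17² + 16² = 289 + 256 = 545 — holds.
4) |17 − 20| = 3; 3 ≤ 3 — holds.
5) values 17, 9, 15 are pairwise distinct — holds.
6) max(9, 15, 16) = 16 — holds.
7) |20 − 9| = 11 — holds.
8) Q + S = 33; 33 mod 5 = 3 — holds.
9) T = 15, and 15 ≠ 12 — holds.

No — constraints 1 and 2 are not satisfied.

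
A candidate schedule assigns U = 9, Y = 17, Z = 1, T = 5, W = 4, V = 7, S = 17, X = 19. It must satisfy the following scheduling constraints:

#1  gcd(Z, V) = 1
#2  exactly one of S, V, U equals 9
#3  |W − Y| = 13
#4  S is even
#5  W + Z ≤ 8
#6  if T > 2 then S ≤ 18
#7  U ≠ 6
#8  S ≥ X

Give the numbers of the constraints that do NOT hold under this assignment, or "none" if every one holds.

#1 gcd(1, 7) = 1 — holds.
#2 S=17, V=7, U=9; 1 of them equals 9 — holds.
#3 |4 − 17| = 13 — holds.
#4 S = 17 is odd — does not hold.
#5 W + Z = 4 + 1 = 5; 5 ≤ 8 — holds.
#6 T = 5 > 2, so we need S ≤ 18; S = 17 ≤ 18 — holds.
#7 U = 9, and 9 ≠ 6 — holds.
#8 S = 17, X = 19; 17 < 19 (want ≥) — does not hold.

Violated: 4 and 8.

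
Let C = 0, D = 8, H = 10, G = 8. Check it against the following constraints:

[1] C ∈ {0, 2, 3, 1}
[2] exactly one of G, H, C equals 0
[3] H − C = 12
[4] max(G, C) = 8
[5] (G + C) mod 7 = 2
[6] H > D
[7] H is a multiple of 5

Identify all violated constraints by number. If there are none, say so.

[1] C = 0 is in {0, 2, 3, 1}  ✓
[2] G=8, H=10, C=0; 1 of them equals 0  ✓
[3] H − C = 10 − 0 = 10, not 12  ✗
[4] max(8, 0) = 8  ✓
[5] G + C = 8; 8 mod 7 = 1, not 2  ✗
[6] H = 10, D = 8; 10 > 8  ✓
[7] 10 / 5 = 2, so 5 divides 10  ✓

Constraints 3 and 5 do not hold.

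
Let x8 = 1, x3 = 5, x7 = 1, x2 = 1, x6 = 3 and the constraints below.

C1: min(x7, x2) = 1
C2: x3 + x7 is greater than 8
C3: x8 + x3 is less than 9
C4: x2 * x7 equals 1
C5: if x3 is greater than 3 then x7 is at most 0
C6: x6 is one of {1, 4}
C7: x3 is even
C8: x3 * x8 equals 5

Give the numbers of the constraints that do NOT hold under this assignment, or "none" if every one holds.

C1: min(1, 1) = 1 — holds.
C2: x3 + x7 = 5 + 1 = 6; 6 ≤ 8, bound 8 not met — fails.
C3: x8 + x3 = 1 + 5 = 6; 6 < 9 — holds.
C4: x2 * x7 = 1 * 1 = 1 — holds.
C5: x3 = 5 > 3, so we need x7 ≤ 0; but x7 = 1 > 0 — fails.
C6: x6 = 3 is not in {1, 4} — fails.
C7: x3 = 5 is odd — fails.
C8: x3 * x8 = 5 * 1 = 5 — holds.

Constraints 2, 5, 6, and 7 are violated.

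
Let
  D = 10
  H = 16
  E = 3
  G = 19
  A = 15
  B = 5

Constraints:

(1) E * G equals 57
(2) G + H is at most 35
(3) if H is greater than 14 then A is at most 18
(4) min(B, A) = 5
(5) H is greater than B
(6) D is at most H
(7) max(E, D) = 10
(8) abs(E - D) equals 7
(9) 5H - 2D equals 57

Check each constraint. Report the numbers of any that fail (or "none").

(1) E * G = 3 * 19 = 57  holds
(2) G + H = 19 + 16 = 35; 35 ≤ 35  holds
(3) H = 16 > 14, so we need A ≤ 18; A = 15 ≤ 18  holds
(4) min(5, 15) = 5  holds
(5) H = 16, B = 5; 16 > 5  holds
(6) D = 10, H = 16; 10 ≤ 16  holds
(7) max(3, 10) = 10  holds
(8) abs(3 - 10) = 7  holds
(9) 5H - 2D = 5(16) - 2(10) = 60, not 57  fails

The assignment fails constraint 9.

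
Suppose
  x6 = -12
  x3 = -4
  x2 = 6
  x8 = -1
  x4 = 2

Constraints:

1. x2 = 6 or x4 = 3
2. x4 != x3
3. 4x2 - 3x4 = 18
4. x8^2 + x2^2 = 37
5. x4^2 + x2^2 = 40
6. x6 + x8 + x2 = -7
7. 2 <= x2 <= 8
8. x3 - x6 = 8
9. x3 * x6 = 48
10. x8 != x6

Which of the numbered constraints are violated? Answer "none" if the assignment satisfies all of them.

1. x2 = 6 = 6 (first disjunct) — holds.
2. x4 = 2, x3 = -4; distinct — holds.
3. 4x2 - 3x4 = 4(6) - 3(2) = 18 — holds.
4. x8^2 + x2^2 = (-1)^2 + 6^2 = 1 + 36 = 37 — holds.
5. x4^2 + x2^2 = 2^2 + 6^2 = 4 + 36 = 40 — holds.
6. x6 + x8 + x2 = -12 + (-1) + 6 = -7 — holds.
7. x2 = 6 lies in [2, 8] — holds.
8. x3 - x6 = -4 - (-12) = 8 — holds.
9. x3 * x6 = -4 * (-12) = 48 — holds.
10. x8 = -1, x6 = -12; distinct — holds.

Yes — all constraints hold.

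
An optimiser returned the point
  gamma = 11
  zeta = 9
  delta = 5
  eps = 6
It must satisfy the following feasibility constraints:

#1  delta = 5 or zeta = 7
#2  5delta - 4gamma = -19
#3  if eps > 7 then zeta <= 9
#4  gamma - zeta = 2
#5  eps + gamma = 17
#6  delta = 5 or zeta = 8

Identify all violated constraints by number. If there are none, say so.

#1 delta = 5 = 5 (first disjunct)  ✔
#2 5delta - 4gamma = 5(5) - 4(11) = -19  ✔
#3 eps = 6, not > 7; antecedent false, conditional vacuously true  ✔
#4 gamma - zeta = 11 - 9 = 2  ✔
#5 eps + gamma = 6 + 11 = 17  ✔
#6 delta = 5 = 5 (first disjunct)  ✔

All constraints are satisfied.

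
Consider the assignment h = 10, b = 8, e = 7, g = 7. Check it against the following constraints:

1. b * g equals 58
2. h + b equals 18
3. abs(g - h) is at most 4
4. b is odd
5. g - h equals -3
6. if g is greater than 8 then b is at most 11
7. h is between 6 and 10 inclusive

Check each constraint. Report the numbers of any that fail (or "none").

1. b * g = 8 * 7 = 56, not 58 — violated.
2. h + b = 10 + 8 = 18 — satisfied.
3. abs(7 - 10) = 3; 3 ≤ 4 — satisfied.
4. b = 8 is even — violated.
5. g - h = 7 - 10 = -3 — satisfied.
6. g = 7, not > 8; antecedent false, conditional vacuously true — satisfied.
7. h = 10 lies in [6, 10] — satisfied.

The assignment fails constraints 1, 4.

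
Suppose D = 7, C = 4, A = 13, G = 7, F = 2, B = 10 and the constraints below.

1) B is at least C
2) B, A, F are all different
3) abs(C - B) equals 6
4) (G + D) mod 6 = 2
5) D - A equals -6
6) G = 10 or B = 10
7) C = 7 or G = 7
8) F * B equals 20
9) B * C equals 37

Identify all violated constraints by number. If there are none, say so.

1) B = 10, C = 4; 10 ≥ 4  true
2) values 10, 13, 2 are pairwise distinct  true
3) abs(4 - 10) = 6  true
4) G + D = 14; 14 mod 6 = 2  true
5) D - A = 7 - 13 = -6  true
6) G = 7 ≠ 10, but B = 10 = 10 (second disjunct)  true
7) C = 4 ≠ 7, but G = 7 = 7 (second disjunct)  true
8) F * B = 2 * 10 = 20  true
9) B * C = 10 * 4 = 40, not 37  false

Constraint 9 is violated.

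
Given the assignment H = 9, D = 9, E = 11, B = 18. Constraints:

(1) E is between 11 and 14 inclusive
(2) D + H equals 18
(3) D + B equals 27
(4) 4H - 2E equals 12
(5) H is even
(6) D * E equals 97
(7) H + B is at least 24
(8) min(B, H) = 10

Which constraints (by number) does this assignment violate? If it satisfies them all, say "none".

Constraints 4, 5, 6, and 8 do not hold.

(1) E = 11 lies in [11, 14] — OK.
(2) D + H = 9 + 9 = 18 — OK.
(3) D + B = 9 + 18 = 27 — OK.
(4) 4H - 2E = 4(9) - 2(11) = 14, not 12 — violated.
(5) H = 9 is odd — violated.
(6) D * E = 9 * 11 = 99, not 97 — violated.
(7) H + B = 9 + 18 = 27; 27 ≥ 24 — OK.
(8) min(18, 9) = 9, not 10 — violated.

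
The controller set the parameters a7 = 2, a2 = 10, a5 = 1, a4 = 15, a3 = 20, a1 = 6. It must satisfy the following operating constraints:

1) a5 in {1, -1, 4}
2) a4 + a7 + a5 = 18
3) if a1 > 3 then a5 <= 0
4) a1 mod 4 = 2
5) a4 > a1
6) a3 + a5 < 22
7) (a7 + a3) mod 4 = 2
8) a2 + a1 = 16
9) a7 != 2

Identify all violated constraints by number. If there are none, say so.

1) a5 = 1 is in {1, -1, 4}  holds
2) a4 + a7 + a5 = 15 + 2 + 1 = 18  holds
3) a1 = 6 > 3, so we need a5 ≤ 0; but a5 = 1 > 0  fails
4) 6 mod 4 = 2  holds
5) a4 = 15, a1 = 6; 15 > 6  holds
6) a3 + a5 = 20 + 1 = 21; 21 < 22  holds
7) a7 + a3 = 22; 22 mod 4 = 2  holds
8) a2 + a1 = 10 + 6 = 16  holds
9) a7 = 2, but 2 is required to differ  fails

Constraints 3, 9 are violated.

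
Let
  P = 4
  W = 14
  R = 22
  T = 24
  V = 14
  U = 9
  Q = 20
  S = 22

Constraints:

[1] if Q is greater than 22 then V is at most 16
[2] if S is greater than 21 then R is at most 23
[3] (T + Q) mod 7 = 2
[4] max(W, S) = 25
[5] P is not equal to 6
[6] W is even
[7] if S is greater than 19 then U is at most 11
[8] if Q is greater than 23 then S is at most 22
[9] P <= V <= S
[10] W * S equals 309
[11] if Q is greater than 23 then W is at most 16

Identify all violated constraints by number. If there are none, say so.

[1] Q = 20, not > 22; antecedent false, conditional vacuously true  true
[2] S = 22 > 21, so we need R ≤ 23; R = 22 ≤ 23  true
[3] T + Q = 44; 44 mod 7 = 2  true
[4] max(14, 22) = 22, not 25  false
[5] P = 4, and 4 ≠ 6  true
[6] W = 14 is even  true
[7] S = 22 > 19, so we need U ≤ 11; U = 9 ≤ 11  true
[8] Q = 20, not > 23; antecedent false, conditional vacuously true  true
[9] values 4 <= 14 <= 22  true
[10] W * S = 14 * 22 = 308, not 309  false
[11] Q = 20, not > 23; antecedent false, conditional vacuously true  true

Constraints 4 and 10 are violated.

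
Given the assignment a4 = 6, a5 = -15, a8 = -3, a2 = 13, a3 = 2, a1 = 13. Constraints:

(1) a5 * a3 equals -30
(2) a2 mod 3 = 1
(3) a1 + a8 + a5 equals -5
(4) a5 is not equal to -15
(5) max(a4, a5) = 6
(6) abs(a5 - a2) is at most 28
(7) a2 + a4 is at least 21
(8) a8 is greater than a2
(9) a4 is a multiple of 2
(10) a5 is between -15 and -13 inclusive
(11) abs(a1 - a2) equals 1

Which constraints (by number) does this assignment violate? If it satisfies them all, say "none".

Constraints 4, 7, 8, 11 are violated.

(1) a5 * a3 = -15 * 2 = -30 — holds.
(2) 13 mod 3 = 1 — holds.
(3) a1 + a8 + a5 = 13 + (-3) + (-15) = -5 — holds.
(4) a5 = -15, but -15 is required to differ — fails.
(5) max(6, -15) = 6 — holds.
(6) abs(-15 - 13) = 28; 28 ≤ 28 — holds.
(7) a2 + a4 = 13 + 6 = 19; 19 < 21, bound 21 not met — fails.
(8) a8 = -3, a2 = 13; -3 ≤ 13 (want >) — fails.
(9) 6 / 2 = 3, so 2 divides 6 — holds.
(10) a5 = -15 lies in [-15, -13] — holds.
(11) abs(13 - 13) = 0, not 1 — fails.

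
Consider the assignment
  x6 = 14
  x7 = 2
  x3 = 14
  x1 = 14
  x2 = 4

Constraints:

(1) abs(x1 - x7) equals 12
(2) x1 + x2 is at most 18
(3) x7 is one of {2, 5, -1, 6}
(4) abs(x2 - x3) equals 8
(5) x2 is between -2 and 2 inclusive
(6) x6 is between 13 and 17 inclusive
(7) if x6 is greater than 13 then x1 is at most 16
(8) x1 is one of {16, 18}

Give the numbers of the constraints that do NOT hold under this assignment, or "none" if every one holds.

(1) abs(14 - 2) = 12  ✔
(2) x1 + x2 = 14 + 4 = 18; 18 ≤ 18  ✔
(3) x7 = 2 is in {2, 5, -1, 6}  ✔
(4) abs(4 - 14) = 10, not 8  ✘
(5) x2 = 4 is outside [-2, 2]  ✘
(6) x6 = 14 lies in [13, 17]  ✔
(7) x6 = 14 > 13, so we need x1 ≤ 16; x1 = 14 ≤ 16  ✔
(8) x1 = 14 is not in {16, 18}  ✘

No — constraints 4, 5, and 8 are not satisfied.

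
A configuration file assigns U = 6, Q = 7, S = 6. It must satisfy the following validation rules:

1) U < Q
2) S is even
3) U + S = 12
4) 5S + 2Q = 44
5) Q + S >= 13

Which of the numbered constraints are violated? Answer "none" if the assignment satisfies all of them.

No violations.

1) U = 6, Q = 7; 6 < 7 — satisfied.
2) S = 6 is even — satisfied.
3) U + S = 6 + 6 = 12 — satisfied.
4) 5S + 2Q = 5(6) + 2(7) = 44 — satisfied.
5) Q + S = 7 + 6 = 13; 13 ≥ 13 — satisfied.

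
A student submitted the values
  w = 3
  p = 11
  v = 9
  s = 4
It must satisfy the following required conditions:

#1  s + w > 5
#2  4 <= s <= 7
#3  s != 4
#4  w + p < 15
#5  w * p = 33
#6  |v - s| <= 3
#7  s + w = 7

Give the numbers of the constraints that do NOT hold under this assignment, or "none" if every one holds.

#1 s + w = 4 + 3 = 7; 7 > 5 — satisfied.
#2 s = 4 lies in [4, 7] — satisfied.
#3 s = 4, but 4 is required to differ — violated.
#4 w + p = 3 + 11 = 14; 14 < 15 — satisfied.
#5 w * p = 3 * 11 = 33 — satisfied.
#6 |9 - 4| = 5; 5 > 3, exceeds bound 3 — violated.
#7 s + w = 4 + 3 = 7 — satisfied.

Constraints 3, 6 do not hold.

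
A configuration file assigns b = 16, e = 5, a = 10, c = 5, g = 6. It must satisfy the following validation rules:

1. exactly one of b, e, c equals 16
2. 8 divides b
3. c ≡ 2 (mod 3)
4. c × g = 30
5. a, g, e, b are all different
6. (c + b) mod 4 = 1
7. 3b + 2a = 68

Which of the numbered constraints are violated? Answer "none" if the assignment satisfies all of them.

None — every constraint holds.

1. b=16, e=5, c=5; 1 of them equals 16 — holds.
2. 16 / 8 = 2, so 8 divides 16 — holds.
3. 5 mod 3 = 2 — holds.
4. c × g = 5 × 6 = 30 — holds.
5. values 10, 6, 5, 16 are pairwise distinct — holds.
6. c + b = 21; 21 mod 4 = 1 — holds.
7. 3b + 2a = 3(16) + 2(10) = 68 — holds.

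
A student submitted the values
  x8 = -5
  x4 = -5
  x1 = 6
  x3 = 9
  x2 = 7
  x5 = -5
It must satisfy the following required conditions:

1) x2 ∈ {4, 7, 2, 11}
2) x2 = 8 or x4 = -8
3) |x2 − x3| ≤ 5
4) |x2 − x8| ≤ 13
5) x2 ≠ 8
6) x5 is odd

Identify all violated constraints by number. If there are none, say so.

1) x2 = 7 is in {4, 7, 2, 11}  holds
2) x2 = 7 ≠ 8 and x4 = -5 ≠ -8; both disjuncts false  fails
3) |7 − 9| = 2; 2 ≤ 5  holds
4) |7 − (-5)| = 12; 12 ≤ 13  holds
5) x2 = 7, and 7 ≠ 8  holds
6) x5 = -5 is odd  holds

Constraint 2 does not hold.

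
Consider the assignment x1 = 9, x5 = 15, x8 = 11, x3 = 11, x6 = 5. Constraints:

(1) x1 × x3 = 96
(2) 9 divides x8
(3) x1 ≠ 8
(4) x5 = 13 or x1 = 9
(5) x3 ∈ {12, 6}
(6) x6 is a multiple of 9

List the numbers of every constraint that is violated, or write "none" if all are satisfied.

Constraints 1, 2, 5, 6 do not hold.

(1) x1 × x3 = 9 × 11 = 99, not 96 — fails.
(2) 11 = 9×1 + 2, so 9 does not divide 11 — fails.
(3) x1 = 9, and 9 ≠ 8 — holds.
(4) x5 = 15 ≠ 13, but x1 = 9 = 9 (second disjunct) — holds.
(5) x3 = 11 is not in {12, 6} — fails.
(6) 5 = 9×0 + 5, so 9 does not divide 5 — fails.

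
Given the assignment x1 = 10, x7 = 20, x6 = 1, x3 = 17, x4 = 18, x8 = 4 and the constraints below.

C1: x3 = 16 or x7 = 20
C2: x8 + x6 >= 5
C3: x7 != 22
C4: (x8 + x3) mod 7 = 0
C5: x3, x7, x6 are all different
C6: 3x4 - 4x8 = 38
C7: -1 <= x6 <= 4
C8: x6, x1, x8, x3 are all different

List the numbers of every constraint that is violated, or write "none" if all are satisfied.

Yes — all constraints hold.

C1: x3 = 17 ≠ 16, but x7 = 20 = 20 (second disjunct) — holds.
C2: x8 + x6 = 4 + 1 = 5; 5 ≥ 5 — holds.
C3: x7 = 20, and 20 ≠ 22 — holds.
C4: x8 + x3 = 21; 21 mod 7 = 0 — holds.
C5: values 17, 20, 1 are pairwise distinct — holds.
C6: 3x4 - 4x8 = 3(18) - 4(4) = 38 — holds.
C7: x6 = 1 lies in [-1, 4] — holds.
C8: values 1, 10, 4, 17 are pairwise distinct — holds.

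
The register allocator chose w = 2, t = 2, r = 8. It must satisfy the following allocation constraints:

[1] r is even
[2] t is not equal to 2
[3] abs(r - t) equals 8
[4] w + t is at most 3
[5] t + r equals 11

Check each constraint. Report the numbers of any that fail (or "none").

[1] r = 8 is even  holds
[2] t = 2, but 2 is required to differ  fails
[3] abs(8 - 2) = 6, not 8  fails
[4] w + t = 2 + 2 = 4; 4 > 3, bound 3 not met  fails
[5] t + r = 2 + 8 = 10, not 11  fails

Constraints 2, 3, 4, and 5 do not hold.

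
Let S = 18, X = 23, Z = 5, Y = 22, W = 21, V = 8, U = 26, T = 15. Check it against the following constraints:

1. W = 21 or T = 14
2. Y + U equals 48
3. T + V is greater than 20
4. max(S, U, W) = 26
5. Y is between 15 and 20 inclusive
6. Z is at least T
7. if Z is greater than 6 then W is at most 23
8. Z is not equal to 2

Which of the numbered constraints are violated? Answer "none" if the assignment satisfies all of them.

Constraints 5, 6 do not hold.

1. W = 21 = 21 (first disjunct) — OK.
2. Y + U = 22 + 26 = 48 — OK.
3. T + V = 15 + 8 = 23; 23 > 20 — OK.
4. max(18, 26, 21) = 26 — OK.
5. Y = 22 is outside [15, 20] — violated.
6. Z = 5, T = 15; 5 < 15 (want ≥) — violated.
7. Z = 5, not > 6; antecedent false, conditional vacuously true — OK.
8. Z = 5, and 5 ≠ 2 — OK.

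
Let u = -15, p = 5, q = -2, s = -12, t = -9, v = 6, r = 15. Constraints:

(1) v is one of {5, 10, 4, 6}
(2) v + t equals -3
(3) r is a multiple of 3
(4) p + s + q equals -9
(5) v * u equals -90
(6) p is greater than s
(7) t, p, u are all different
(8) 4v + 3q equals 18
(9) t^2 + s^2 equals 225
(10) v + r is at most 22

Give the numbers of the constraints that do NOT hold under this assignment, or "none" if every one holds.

(1) v = 6 is in {5, 10, 4, 6}  ✓
(2) v + t = 6 + (-9) = -3  ✓
(3) 15 / 3 = 5, so 3 divides 15  ✓
(4) p + s + q = 5 + (-12) + (-2) = -9  ✓
(5) v * u = 6 * (-15) = -90  ✓
(6) p = 5, s = -12; 5 > -12  ✓
(7) values -9, 5, -15 are pairwise distinct  ✓
(8) 4v + 3q = 4(6) + 3(-2) = 18  ✓
(9) t^2 + s^2 = (-9)^2 + (-12)^2 = 81 + 144 = 225  ✓
(10) v + r = 6 + 15 = 21; 21 ≤ 22  ✓

Yes — all constraints hold.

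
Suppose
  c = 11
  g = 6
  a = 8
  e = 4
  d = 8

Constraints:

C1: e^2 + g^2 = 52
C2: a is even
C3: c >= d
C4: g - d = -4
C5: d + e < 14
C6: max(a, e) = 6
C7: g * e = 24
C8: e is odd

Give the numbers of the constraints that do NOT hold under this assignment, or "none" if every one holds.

Constraints 4, 6, and 8 are violated.

C1: e^2 + g^2 = 4^2 + 6^2 = 16 + 36 = 52 — holds.
C2: a = 8 is even — holds.
C3: c = 11, d = 8; 11 ≥ 8 — holds.
C4: g - d = 6 - 8 = -2, not -4 — fails.
C5: d + e = 8 + 4 = 12; 12 < 14 — holds.
C6: max(8, 4) = 8, not 6 — fails.
C7: g * e = 6 * 4 = 24 — holds.
C8: e = 4 is even — fails.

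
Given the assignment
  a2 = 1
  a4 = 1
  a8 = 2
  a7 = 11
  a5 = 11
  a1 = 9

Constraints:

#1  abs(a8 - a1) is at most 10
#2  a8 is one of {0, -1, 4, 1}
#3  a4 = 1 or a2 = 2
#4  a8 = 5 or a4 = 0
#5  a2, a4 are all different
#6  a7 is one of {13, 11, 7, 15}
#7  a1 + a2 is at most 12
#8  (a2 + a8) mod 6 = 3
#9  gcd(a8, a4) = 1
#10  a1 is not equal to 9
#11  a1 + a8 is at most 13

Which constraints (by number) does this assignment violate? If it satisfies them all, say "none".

Violated: 2, 4, 5, 10.

#1 abs(2 - 9) = 7; 7 ≤ 10  ✓
#2 a8 = 2 is not in {0, -1, 4, 1}  ✗
#3 a4 = 1 = 1 (first disjunct)  ✓
#4 a8 = 2 ≠ 5 and a4 = 1 ≠ 0; both disjuncts false  ✗
#5 a2 = a4 = 1, not all different  ✗
#6 a7 = 11 is in {13, 11, 7, 15}  ✓
#7 a1 + a2 = 9 + 1 = 10; 10 ≤ 12  ✓
#8 a2 + a8 = 3; 3 mod 6 = 3  ✓
#9 gcd(2, 1) = 1  ✓
#10 a1 = 9, but 9 is required to differ  ✗
#11 a1 + a8 = 9 + 2 = 11; 11 ≤ 13  ✓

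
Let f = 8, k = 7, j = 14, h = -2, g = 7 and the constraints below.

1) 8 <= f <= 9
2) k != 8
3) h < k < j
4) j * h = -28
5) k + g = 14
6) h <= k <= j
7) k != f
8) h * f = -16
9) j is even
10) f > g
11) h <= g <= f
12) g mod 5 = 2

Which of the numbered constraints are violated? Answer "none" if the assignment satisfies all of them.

1) f = 8 lies in [8, 9] — holds.
2) k = 7, and 7 ≠ 8 — holds.
3) values -2 < 7 < 14 — holds.
4) j * h = 14 * (-2) = -28 — holds.
5) k + g = 7 + 7 = 14 — holds.
6) values -2 <= 7 <= 14 — holds.
7) k = 7, f = 8; distinct — holds.
8) h * f = -2 * 8 = -16 — holds.
9) j = 14 is even — holds.
10) f = 8, g = 7; 8 > 7 — holds.
11) values -2 <= 7 <= 8 — holds.
12) 7 mod 5 = 2 — holds.

No violations.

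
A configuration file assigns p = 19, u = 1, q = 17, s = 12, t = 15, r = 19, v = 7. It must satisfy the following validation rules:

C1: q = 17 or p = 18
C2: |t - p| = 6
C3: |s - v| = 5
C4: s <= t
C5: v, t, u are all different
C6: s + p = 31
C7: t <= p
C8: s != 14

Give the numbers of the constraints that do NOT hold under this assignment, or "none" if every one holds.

C1: q = 17 = 17 (first disjunct) — satisfied.
C2: |15 - 19| = 4, not 6 — violated.
C3: |12 - 7| = 5 — satisfied.
C4: s = 12, t = 15; 12 ≤ 15 — satisfied.
C5: values 7, 15, 1 are pairwise distinct — satisfied.
C6: s + p = 12 + 19 = 31 — satisfied.
C7: t = 15, p = 19; 15 ≤ 19 — satisfied.
C8: s = 12, and 12 ≠ 14 — satisfied.

Violated: 2.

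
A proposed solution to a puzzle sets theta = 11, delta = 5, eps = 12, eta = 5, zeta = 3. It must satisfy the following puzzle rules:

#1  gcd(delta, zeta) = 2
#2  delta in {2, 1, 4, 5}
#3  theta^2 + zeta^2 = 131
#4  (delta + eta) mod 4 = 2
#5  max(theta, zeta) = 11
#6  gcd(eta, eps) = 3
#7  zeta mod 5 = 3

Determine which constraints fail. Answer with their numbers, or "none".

#1 gcd(5, 3) = 1, not 2 — violated.
#2 delta = 5 is in {2, 1, 4, 5} — satisfied.
#3 theta^2 + zeta^2 = 11^2 + 3^2 = 121 + 9 = 130, not 131 — violated.
#4 delta + eta = 10; 10 mod 4 = 2 — satisfied.
#5 max(11, 3) = 11 — satisfied.
#6 gcd(5, 12) = 1, not 3 — violated.
#7 3 mod 5 = 3 — satisfied.

The assignment fails constraints 1, 3, 6.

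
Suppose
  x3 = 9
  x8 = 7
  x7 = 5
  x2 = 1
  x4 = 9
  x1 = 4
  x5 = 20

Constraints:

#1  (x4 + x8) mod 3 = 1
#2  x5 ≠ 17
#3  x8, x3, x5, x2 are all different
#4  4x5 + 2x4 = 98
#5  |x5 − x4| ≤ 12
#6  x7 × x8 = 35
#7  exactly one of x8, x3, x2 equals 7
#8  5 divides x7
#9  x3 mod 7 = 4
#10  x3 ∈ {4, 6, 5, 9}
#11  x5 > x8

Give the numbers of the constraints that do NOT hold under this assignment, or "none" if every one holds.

Violated: 9.

#1 x4 + x8 = 16; 16 mod 3 = 1 — satisfied.
#2 x5 = 20, and 20 ≠ 17 — satisfied.
#3 values 7, 9, 20, 1 are pairwise distinct — satisfied.
#4 4x5 + 2x4 = 4(20) + 2(9) = 98 — satisfied.
#5 |20 − 9| = 11; 11 ≤ 12 — satisfied.
#6 x7 × x8 = 5 × 7 = 35 — satisfied.
#7 x8=7, x3=9, x2=1; 1 of them equals 7 — satisfied.
#8 5 / 5 = 1, so 5 divides 5 — satisfied.
#9 9 mod 7 = 2, not 4 — violated.
#10 x3 = 9 is in {4, 6, 5, 9} — satisfied.
#11 x5 = 20, x8 = 7; 20 > 7 — satisfied.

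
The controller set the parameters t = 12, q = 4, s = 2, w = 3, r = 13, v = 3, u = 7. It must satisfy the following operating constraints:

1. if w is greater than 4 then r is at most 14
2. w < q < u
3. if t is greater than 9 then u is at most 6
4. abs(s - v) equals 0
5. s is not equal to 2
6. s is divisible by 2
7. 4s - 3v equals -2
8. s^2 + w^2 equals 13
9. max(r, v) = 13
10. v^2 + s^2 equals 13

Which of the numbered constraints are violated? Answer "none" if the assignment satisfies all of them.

Constraints 3, 4, 5, and 7 are violated.

1. w = 3, not > 4; antecedent false, conditional vacuously true — holds.
2. values 3 < 4 < 7 — holds.
3. t = 12 > 9, so we need u ≤ 6; but u = 7 > 6 — fails.
4. abs(2 - 3) = 1, not 0 — fails.
5. s = 2, but 2 is required to differ — fails.
6. 2 / 2 = 1, so 2 divides 2 — holds.
7. 4s - 3v = 4(2) - 3(3) = -1, not -2 — fails.
8. s^2 + w^2 = 2^2 + 3^2 = 4 + 9 = 13 — holds.
9. max(13, 3) = 13 — holds.
10. v^2 + s^2 = 3^2 + 2^2 = 9 + 4 = 13 — holds.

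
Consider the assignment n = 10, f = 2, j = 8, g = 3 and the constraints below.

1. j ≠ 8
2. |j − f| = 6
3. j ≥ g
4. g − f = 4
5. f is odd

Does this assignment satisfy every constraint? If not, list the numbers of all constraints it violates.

1. j = 8, but 8 is required to differ — violated.
2. |8 − 2| = 6 — OK.
3. j = 8, g = 3; 8 ≥ 3 — OK.
4. g − f = 3 − 2 = 1, not 4 — violated.
5. f = 2 is even — violated.

Violated: 1, 4, 5.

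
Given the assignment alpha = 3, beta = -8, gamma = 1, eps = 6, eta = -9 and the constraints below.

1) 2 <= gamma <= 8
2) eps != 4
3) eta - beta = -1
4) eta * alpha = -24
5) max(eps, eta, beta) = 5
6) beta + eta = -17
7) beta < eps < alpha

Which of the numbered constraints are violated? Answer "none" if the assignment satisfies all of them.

Violated: 1, 4, 5, and 7.

1) gamma = 1 is outside [2, 8] — does not hold.
2) eps = 6, and 6 ≠ 4 — holds.
3) eta - beta = -9 - (-8) = -1 — holds.
4) eta * alpha = -9 * 3 = -27, not -24 — does not hold.
5) max(6, -9, -8) = 6, not 5 — does not hold.
6) beta + eta = -8 + (-9) = -17 — holds.
7) values -8, 6, 3; eps = 6 is not < alpha = 3 — does not hold.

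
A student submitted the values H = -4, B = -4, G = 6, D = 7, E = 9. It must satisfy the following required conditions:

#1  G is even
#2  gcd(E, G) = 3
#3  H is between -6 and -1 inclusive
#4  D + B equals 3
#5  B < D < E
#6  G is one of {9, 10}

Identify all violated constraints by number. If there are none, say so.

#1 G = 6 is even — holds.
#2 gcd(9, 6) = 3 — holds.
#3 H = -4 lies in [-6, -1] — holds.
#4 D + B = 7 + (-4) = 3 — holds.
#5 values -4 < 7 < 9 — holds.
#6 G = 6 is not in {9, 10} — does not hold.

Violated: 6.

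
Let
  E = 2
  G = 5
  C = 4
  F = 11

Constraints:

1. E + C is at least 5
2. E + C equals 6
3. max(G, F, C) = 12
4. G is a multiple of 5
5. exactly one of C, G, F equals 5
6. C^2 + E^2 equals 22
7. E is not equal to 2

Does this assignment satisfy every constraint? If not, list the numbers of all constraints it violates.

1. E + C = 2 + 4 = 6; 6 ≥ 5 — holds.
2. E + C = 2 + 4 = 6 — holds.
3. max(5, 11, 4) = 11, not 12 — fails.
4. 5 / 5 = 1, so 5 divides 5 — holds.
5. C=4, G=5, F=11; 1 of them equals 5 — holds.
6. C^2 + E^2 = 4^2 + 2^2 = 16 + 4 = 20, not 22 — fails.
7. E = 2, but 2 is required to differ — fails.

Constraints 3, 6, 7 do not hold.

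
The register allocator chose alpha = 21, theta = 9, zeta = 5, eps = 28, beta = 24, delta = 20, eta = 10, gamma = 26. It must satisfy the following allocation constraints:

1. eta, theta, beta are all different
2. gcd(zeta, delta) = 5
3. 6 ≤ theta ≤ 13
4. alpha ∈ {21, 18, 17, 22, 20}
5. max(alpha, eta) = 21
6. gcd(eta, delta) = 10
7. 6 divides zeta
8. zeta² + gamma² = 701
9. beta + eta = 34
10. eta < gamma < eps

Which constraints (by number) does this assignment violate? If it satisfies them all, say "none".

1. values 10, 9, 24 are pairwise distinct — holds.
2. gcd(5, 20) = 5 — holds.
3. theta = 9 lies in [6, 13] — holds.
4. alpha = 21 is in {21, 18, 17, 22, 20} — holds.
5. max(21, 10) = 21 — holds.
6. gcd(10, 20) = 10 — holds.
7. 5 = 6×0 + 5, so 6 does not divide 5 — fails.
8. zeta² + gamma² = 5² + 26² = 25 + 676 = 701 — holds.
9. beta + eta = 24 + 10 = 34 — holds.
10. values 10 < 26 < 28 — holds.

The assignment fails constraint 7.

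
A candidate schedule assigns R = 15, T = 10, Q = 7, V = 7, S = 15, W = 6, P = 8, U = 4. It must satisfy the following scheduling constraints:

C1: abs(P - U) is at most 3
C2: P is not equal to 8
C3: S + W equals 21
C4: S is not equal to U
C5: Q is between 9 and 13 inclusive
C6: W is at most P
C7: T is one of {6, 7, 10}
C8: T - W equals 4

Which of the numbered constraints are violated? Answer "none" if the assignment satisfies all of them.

C1: abs(8 - 4) = 4; 4 > 3, exceeds bound 3  ✘
C2: P = 8, but 8 is required to differ  ✘
C3: S + W = 15 + 6 = 21  ✔
C4: S = 15, U = 4; distinct  ✔
C5: Q = 7 is outside [9, 13]  ✘
C6: W = 6, P = 8; 6 ≤ 8  ✔
C7: T = 10 is in {6, 7, 10}  ✔
C8: T - W = 10 - 6 = 4  ✔

The assignment fails constraints 1, 2, and 5.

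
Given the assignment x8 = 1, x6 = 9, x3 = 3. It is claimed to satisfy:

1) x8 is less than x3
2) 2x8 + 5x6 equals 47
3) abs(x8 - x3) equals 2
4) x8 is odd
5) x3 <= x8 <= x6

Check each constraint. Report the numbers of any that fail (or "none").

Constraint 5 does not hold.

1) x8 = 1, x3 = 3; 1 < 3 — OK.
2) 2x8 + 5x6 = 2(1) + 5(9) = 47 — OK.
3) abs(1 - 3) = 2 — OK.
4) x8 = 1 is odd — OK.
5) values 3, 1, 9; x3 = 3 is not <= x8 = 1 — violated.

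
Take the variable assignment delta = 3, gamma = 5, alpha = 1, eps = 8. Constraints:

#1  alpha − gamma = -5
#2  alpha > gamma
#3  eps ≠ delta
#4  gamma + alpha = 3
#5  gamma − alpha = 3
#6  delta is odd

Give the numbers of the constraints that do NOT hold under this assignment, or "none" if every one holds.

#1 alpha − gamma = 1 − 5 = -4, not -5  ✘
#2 alpha = 1, gamma = 5; 1 ≤ 5 (want >)  ✘
#3 eps = 8, delta = 3; distinct  ✔
#4 gamma + alpha = 5 + 1 = 6, not 3  ✘
#5 gamma − alpha = 5 − 1 = 4, not 3  ✘
#6 delta = 3 is odd  ✔

Violated: 1, 2, 4, 5.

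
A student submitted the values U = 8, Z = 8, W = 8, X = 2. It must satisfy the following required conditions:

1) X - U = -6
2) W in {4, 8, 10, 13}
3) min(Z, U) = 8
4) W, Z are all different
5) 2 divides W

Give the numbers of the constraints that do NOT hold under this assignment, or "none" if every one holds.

Violated: 4.

1) X - U = 2 - 8 = -6 — OK.
2) W = 8 is in {4, 8, 10, 13} — OK.
3) min(8, 8) = 8 — OK.
4) W = Z = 8, not all different — violated.
5) 8 / 2 = 4, so 2 divides 8 — OK.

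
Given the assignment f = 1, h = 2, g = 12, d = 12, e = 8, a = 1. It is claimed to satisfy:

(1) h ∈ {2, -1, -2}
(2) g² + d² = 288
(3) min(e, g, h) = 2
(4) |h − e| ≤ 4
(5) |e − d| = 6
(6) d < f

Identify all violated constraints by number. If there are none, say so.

(1) h = 2 is in {2, -1, -2} — holds.
(2) g² + d² = 12² + 12² = 144 + 144 = 288 — holds.
(3) min(8, 12, 2) = 2 — holds.
(4) |2 − 8| = 6; 6 > 4, exceeds bound 4 — fails.
(5) |8 − 12| = 4, not 6 — fails.
(6) d = 12, f = 1; 12 ≥ 1 (want <) — fails.

Constraints 4, 5, 6 are violated.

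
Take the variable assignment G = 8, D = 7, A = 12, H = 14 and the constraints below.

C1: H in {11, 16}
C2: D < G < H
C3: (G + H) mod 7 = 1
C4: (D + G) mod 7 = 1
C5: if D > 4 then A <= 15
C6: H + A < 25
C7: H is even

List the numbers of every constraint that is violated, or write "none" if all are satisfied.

No — constraints 1 and 6 are not satisfied.

C1: H = 14 is not in {11, 16}  no
C2: values 7 < 8 < 14  yes
C3: G + H = 22; 22 mod 7 = 1  yes
C4: D + G = 15; 15 mod 7 = 1  yes
C5: D = 7 > 4, so we need A ≤ 15; A = 12 ≤ 15  yes
C6: H + A = 14 + 12 = 26; 26 ≥ 25, bound 25 not met  no
C7: H = 14 is even  yes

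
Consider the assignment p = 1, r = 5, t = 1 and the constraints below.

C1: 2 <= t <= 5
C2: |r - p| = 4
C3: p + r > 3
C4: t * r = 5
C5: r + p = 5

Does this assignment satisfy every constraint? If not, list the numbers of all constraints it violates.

C1: t = 1 is outside [2, 5]  ✗
C2: |5 - 1| = 4  ✓
C3: p + r = 1 + 5 = 6; 6 > 3  ✓
C4: t * r = 1 * 5 = 5  ✓
C5: r + p = 5 + 1 = 6, not 5  ✗

Violated: 1 and 5.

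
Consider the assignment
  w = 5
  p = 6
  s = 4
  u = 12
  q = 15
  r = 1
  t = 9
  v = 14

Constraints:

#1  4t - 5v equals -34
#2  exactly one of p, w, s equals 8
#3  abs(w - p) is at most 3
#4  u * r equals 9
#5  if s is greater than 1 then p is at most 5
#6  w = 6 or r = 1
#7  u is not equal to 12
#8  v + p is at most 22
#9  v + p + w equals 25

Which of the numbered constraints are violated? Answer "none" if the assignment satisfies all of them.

#1 4t - 5v = 4(9) - 5(14) = -34  ✓
#2 p=6, w=5, s=4; 0 of them equal 8, not exactly one  ✗
#3 abs(5 - 6) = 1; 1 ≤ 3  ✓
#4 u * r = 12 * 1 = 12, not 9  ✗
#5 s = 4 > 1, so we need p ≤ 5; but p = 6 > 5  ✗
#6 w = 5 ≠ 6, but r = 1 = 1 (second disjunct)  ✓
#7 u = 12, but 12 is required to differ  ✗
#8 v + p = 14 + 6 = 20; 20 ≤ 22  ✓
#9 v + p + w = 14 + 6 + 5 = 25  ✓

Constraints 2, 4, 5, 7 are violated.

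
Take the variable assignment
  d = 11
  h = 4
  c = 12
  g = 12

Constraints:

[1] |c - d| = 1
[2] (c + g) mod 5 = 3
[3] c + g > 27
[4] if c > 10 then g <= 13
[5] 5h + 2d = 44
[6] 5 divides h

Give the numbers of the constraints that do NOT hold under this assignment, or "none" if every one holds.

The assignment fails constraints 2, 3, 5, and 6.

[1] |12 - 11| = 1 — holds.
[2] c + g = 24; 24 mod 5 = 4, not 3 — fails.
[3] c + g = 12 + 12 = 24; 24 ≤ 27, bound 27 not met — fails.
[4] c = 12 > 10, so we need g ≤ 13; g = 12 ≤ 13 — holds.
[5] 5h + 2d = 5(4) + 2(11) = 42, not 44 — fails.
[6] 4 = 5*0 + 4, so 5 does not divide 4 — fails.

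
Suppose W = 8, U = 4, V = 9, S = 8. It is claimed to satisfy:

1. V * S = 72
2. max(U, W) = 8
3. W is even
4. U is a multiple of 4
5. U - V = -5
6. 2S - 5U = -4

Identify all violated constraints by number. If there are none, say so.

1. V * S = 9 * 8 = 72 — holds.
2. max(4, 8) = 8 — holds.
3. W = 8 is even — holds.
4. 4 / 4 = 1, so 4 divides 4 — holds.
5. U - V = 4 - 9 = -5 — holds.
6. 2S - 5U = 2(8) - 5(4) = -4 — holds.

All constraints are satisfied.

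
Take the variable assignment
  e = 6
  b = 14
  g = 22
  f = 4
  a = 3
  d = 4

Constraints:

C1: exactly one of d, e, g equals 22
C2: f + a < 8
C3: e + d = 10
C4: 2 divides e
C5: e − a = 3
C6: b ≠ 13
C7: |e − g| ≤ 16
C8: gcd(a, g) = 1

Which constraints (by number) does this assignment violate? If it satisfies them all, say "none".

C1: d=4, e=6, g=22; 1 of them equals 22  holds
C2: f + a = 4 + 3 = 7; 7 < 8  holds
C3: e + d = 6 + 4 = 10  holds
C4: 6 / 2 = 3, so 2 divides 6  holds
C5: e − a = 6 − 3 = 3  holds
C6: b = 14, and 14 ≠ 13  holds
C7: |6 − 22| = 16; 16 ≤ 16  holds
C8: gcd(3, 22) = 1  holds

The assignment satisfies every constraint.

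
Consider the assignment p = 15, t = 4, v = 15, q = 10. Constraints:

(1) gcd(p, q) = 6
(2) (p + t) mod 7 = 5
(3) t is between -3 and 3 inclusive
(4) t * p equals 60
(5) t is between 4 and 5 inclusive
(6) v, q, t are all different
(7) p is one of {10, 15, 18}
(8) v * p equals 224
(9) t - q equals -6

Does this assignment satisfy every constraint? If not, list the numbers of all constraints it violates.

The assignment fails constraints 1, 3, and 8.

(1) gcd(15, 10) = 5, not 6 — does not hold.
(2) p + t = 19; 19 mod 7 = 5 — holds.
(3) t = 4 is outside [-3, 3] — does not hold.
(4) t * p = 4 * 15 = 60 — holds.
(5) t = 4 lies in [4, 5] — holds.
(6) values 15, 10, 4 are pairwise distinct — holds.
(7) p = 15 is in {10, 15, 18} — holds.
(8) v * p = 15 * 15 = 225, not 224 — does not hold.
(9) t - q = 4 - 10 = -6 — holds.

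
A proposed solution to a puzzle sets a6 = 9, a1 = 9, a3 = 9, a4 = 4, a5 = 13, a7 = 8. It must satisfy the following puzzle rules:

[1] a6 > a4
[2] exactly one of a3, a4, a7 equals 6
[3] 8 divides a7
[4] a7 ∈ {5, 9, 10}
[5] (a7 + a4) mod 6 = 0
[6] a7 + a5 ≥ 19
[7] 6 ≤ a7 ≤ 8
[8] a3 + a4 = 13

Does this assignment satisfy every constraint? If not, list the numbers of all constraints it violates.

No — constraints 2 and 4 are not satisfied.

[1] a6 = 9, a4 = 4; 9 > 4 — holds.
[2] a3=9, a4=4, a7=8; 0 of them equal 6, not exactly one — fails.
[3] 8 / 8 = 1, so 8 divides 8 — holds.
[4] a7 = 8 is not in {5, 9, 10} — fails.
[5] a7 + a4 = 12; 12 mod 6 = 0 — holds.
[6] a7 + a5 = 8 + 13 = 21; 21 ≥ 19 — holds.
[7] a7 = 8 lies in [6, 8] — holds.
[8] a3 + a4 = 9 + 4 = 13 — holds.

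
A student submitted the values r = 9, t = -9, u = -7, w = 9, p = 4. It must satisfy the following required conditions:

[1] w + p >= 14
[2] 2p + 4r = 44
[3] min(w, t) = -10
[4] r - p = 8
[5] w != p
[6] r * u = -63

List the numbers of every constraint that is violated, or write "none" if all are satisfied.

[1] w + p = 9 + 4 = 13; 13 < 14, bound 14 not met  ✘
[2] 2p + 4r = 2(4) + 4(9) = 44  ✔
[3] min(9, -9) = -9, not -10  ✘
[4] r - p = 9 - 4 = 5, not 8  ✘
[5] w = 9, p = 4; distinct  ✔
[6] r * u = 9 * (-7) = -63  ✔

Constraints 1, 3, 4 do not hold.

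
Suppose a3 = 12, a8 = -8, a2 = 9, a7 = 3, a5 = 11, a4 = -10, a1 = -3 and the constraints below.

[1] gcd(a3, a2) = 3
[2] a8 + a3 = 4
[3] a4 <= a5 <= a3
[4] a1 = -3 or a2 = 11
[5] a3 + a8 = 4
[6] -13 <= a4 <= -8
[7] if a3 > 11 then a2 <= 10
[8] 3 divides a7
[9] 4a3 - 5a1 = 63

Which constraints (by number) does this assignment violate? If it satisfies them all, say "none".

None — every constraint holds.

[1] gcd(12, 9) = 3 — holds.
[2] a8 + a3 = -8 + 12 = 4 — holds.
[3] values -10 <= 11 <= 12 — holds.
[4] a1 = -3 = -3 (first disjunct) — holds.
[5] a3 + a8 = 12 + (-8) = 4 — holds.
[6] a4 = -10 lies in [-13, -8] — holds.
[7] a3 = 12 > 11, so we need a2 ≤ 10; a2 = 9 ≤ 10 — holds.
[8] 3 / 3 = 1, so 3 divides 3 — holds.
[9] 4a3 - 5a1 = 4(12) - 5(-3) = 63 — holds.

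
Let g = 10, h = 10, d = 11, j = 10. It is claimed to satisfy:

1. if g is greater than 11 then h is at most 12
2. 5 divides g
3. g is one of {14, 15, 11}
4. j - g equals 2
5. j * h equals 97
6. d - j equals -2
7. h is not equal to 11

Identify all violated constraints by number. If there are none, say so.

1. g = 10, not > 11; antecedent false, conditional vacuously true — holds.
2. 10 / 5 = 2, so 5 divides 10 — holds.
3. g = 10 is not in {14, 15, 11} — does not hold.
4. j - g = 10 - 10 = 0, not 2 — does not hold.
5. j * h = 10 * 10 = 100, not 97 — does not hold.
6. d - j = 11 - 10 = 1, not -2 — does not hold.
7. h = 10, and 10 ≠ 11 — holds.

Violated: 3, 4, 5, 6.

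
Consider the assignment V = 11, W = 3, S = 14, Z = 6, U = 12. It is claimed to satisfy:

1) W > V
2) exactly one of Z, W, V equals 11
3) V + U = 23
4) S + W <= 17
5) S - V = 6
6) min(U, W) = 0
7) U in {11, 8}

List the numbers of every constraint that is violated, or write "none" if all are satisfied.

Constraints 1, 5, 6, and 7 are violated.

1) W = 3, V = 11; 3 ≤ 11 (want >)  ✗
2) Z=6, W=3, V=11; 1 of them equals 11  ✓
3) V + U = 11 + 12 = 23  ✓
4) S + W = 14 + 3 = 17; 17 ≤ 17  ✓
5) S - V = 14 - 11 = 3, not 6  ✗
6) min(12, 3) = 3, not 0  ✗
7) U = 12 is not in {11, 8}  ✗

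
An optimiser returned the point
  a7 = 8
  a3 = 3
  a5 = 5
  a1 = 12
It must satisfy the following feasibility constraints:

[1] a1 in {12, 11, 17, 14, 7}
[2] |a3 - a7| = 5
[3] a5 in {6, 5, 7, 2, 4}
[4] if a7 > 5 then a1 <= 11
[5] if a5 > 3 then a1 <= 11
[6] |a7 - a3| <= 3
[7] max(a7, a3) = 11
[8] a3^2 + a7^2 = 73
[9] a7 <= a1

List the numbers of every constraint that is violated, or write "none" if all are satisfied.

The assignment fails constraints 4, 5, 6, and 7.

[1] a1 = 12 is in {12, 11, 17, 14, 7} — OK.
[2] |3 - 8| = 5 — OK.
[3] a5 = 5 is in {6, 5, 7, 2, 4} — OK.
[4] a7 = 8 > 5, so we need a1 ≤ 11; but a1 = 12 > 11 — violated.
[5] a5 = 5 > 3, so we need a1 ≤ 11; but a1 = 12 > 11 — violated.
[6] |8 - 3| = 5; 5 > 3, exceeds bound 3 — violated.
[7] max(8, 3) = 8, not 11 — violated.
[8] a3^2 + a7^2 = 3^2 + 8^2 = 9 + 64 = 73 — OK.
[9] a7 = 8, a1 = 12; 8 ≤ 12 — OK.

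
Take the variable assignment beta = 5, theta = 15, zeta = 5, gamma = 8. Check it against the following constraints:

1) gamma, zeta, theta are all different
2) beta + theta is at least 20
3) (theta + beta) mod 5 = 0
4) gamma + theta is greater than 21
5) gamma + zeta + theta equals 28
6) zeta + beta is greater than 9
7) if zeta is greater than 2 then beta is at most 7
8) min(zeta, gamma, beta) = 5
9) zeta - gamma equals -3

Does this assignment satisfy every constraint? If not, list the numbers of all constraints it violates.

1) values 8, 5, 15 are pairwise distinct — holds.
2) beta + theta = 5 + 15 = 20; 20 ≥ 20 — holds.
3) theta + beta = 20; 20 mod 5 = 0 — holds.
4) gamma + theta = 8 + 15 = 23; 23 > 21 — holds.
5) gamma + zeta + theta = 8 + 5 + 15 = 28 — holds.
6) zeta + beta = 5 + 5 = 10; 10 > 9 — holds.
7) zeta = 5 > 2, so we need beta ≤ 7; beta = 5 ≤ 7 — holds.
8) min(5, 8, 5) = 5 — holds.
9) zeta - gamma = 5 - 8 = -3 — holds.

No violations.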